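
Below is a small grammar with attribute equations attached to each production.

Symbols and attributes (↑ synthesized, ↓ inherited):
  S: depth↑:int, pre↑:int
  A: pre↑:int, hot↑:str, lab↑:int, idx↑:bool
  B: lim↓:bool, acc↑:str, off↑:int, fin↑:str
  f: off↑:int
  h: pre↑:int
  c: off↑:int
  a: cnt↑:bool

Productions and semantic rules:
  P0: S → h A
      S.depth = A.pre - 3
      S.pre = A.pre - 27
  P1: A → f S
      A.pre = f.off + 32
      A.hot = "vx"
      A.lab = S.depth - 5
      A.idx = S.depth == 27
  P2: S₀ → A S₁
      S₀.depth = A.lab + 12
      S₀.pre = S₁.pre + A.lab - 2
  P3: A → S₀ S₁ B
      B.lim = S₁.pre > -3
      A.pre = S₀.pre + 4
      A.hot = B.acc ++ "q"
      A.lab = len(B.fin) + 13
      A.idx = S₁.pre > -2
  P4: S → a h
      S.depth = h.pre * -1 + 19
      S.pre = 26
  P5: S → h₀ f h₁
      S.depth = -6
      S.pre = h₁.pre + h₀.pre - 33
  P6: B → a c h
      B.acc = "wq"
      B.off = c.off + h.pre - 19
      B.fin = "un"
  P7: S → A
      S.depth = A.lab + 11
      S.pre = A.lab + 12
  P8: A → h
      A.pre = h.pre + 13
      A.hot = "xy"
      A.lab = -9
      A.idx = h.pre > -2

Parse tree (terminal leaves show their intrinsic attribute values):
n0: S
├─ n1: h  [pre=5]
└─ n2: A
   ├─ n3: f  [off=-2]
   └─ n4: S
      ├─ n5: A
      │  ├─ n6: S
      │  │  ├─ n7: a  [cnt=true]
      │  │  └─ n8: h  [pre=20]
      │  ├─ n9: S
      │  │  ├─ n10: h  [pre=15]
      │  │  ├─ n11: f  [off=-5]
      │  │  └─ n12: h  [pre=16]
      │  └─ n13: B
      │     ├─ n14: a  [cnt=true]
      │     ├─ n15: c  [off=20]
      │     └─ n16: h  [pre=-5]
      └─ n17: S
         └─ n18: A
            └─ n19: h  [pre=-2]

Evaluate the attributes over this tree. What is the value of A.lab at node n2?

1. n1.pre = 5  [terminal]
2. n3.off = -2  [terminal]
3. n7.cnt = true  [terminal]
4. n8.pre = 20  [terminal]
5. n6.depth = -1  [h.pre * -1 + 19]
6. n6.pre = 26  [26]
7. n10.pre = 15  [terminal]
8. n11.off = -5  [terminal]
9. n12.pre = 16  [terminal]
10. n9.depth = -6  [-6]
11. n9.pre = -2  [h₁.pre + h₀.pre - 33]
12. n13.lim = true  [S₁.pre > -3]
13. n14.cnt = true  [terminal]
14. n15.off = 20  [terminal]
15. n16.pre = -5  [terminal]
16. n13.acc = "wq"  ["wq"]
17. n13.off = -4  [c.off + h.pre - 19]
18. n13.fin = "un"  ["un"]
19. n5.pre = 30  [S₀.pre + 4]
20. n5.hot = "wqq"  [B.acc ++ "q"]
21. n5.lab = 15  [len(B.fin) + 13]
22. n5.idx = false  [S₁.pre > -2]
23. n19.pre = -2  [terminal]
24. n18.pre = 11  [h.pre + 13]
25. n18.hot = "xy"  ["xy"]
26. n18.lab = -9  [-9]
27. n18.idx = false  [h.pre > -2]
28. n17.depth = 2  [A.lab + 11]
29. n17.pre = 3  [A.lab + 12]
30. n4.depth = 27  [A.lab + 12]
31. n4.pre = 16  [S₁.pre + A.lab - 2]
32. n2.pre = 30  [f.off + 32]
33. n2.hot = "vx"  ["vx"]
34. n2.lab = 22  [S.depth - 5]
35. n2.idx = true  [S.depth == 27]
36. n0.depth = 27  [A.pre - 3]
37. n0.pre = 3  [A.pre - 27]

22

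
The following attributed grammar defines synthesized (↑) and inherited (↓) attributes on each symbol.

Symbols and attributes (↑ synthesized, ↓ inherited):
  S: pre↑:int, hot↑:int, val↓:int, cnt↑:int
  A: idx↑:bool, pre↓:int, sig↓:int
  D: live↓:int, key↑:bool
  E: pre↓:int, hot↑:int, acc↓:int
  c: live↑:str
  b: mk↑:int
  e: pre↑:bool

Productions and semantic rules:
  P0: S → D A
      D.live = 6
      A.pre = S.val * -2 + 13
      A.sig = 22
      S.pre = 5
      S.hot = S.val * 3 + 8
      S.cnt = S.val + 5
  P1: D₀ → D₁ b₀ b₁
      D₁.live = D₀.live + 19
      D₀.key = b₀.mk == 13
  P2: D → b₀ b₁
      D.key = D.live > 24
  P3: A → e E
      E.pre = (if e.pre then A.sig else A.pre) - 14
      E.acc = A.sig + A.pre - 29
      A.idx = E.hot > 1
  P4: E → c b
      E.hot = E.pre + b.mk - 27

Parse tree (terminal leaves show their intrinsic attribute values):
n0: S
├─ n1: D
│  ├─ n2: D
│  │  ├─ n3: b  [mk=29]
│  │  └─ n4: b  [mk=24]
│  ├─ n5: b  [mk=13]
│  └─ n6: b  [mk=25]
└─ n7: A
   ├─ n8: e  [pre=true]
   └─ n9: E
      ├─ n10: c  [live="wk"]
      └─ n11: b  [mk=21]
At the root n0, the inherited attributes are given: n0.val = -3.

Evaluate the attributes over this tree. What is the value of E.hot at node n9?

1. n0.val = -3  [given at root]
2. n1.live = 6  [6]
3. n2.live = 25  [D₀.live + 19]
4. n3.mk = 29  [terminal]
5. n4.mk = 24  [terminal]
6. n2.key = true  [D.live > 24]
7. n5.mk = 13  [terminal]
8. n6.mk = 25  [terminal]
9. n1.key = true  [b₀.mk == 13]
10. n7.pre = 19  [S.val * -2 + 13]
11. n7.sig = 22  [22]
12. n8.pre = true  [terminal]
13. n9.pre = 8  [(if e.pre then A.sig else A.pre) - 14]
14. n9.acc = 12  [A.sig + A.pre - 29]
15. n10.live = "wk"  [terminal]
16. n11.mk = 21  [terminal]
17. n9.hot = 2  [E.pre + b.mk - 27]
18. n7.idx = true  [E.hot > 1]
19. n0.pre = 5  [5]
20. n0.hot = -1  [S.val * 3 + 8]
21. n0.cnt = 2  [S.val + 5]

2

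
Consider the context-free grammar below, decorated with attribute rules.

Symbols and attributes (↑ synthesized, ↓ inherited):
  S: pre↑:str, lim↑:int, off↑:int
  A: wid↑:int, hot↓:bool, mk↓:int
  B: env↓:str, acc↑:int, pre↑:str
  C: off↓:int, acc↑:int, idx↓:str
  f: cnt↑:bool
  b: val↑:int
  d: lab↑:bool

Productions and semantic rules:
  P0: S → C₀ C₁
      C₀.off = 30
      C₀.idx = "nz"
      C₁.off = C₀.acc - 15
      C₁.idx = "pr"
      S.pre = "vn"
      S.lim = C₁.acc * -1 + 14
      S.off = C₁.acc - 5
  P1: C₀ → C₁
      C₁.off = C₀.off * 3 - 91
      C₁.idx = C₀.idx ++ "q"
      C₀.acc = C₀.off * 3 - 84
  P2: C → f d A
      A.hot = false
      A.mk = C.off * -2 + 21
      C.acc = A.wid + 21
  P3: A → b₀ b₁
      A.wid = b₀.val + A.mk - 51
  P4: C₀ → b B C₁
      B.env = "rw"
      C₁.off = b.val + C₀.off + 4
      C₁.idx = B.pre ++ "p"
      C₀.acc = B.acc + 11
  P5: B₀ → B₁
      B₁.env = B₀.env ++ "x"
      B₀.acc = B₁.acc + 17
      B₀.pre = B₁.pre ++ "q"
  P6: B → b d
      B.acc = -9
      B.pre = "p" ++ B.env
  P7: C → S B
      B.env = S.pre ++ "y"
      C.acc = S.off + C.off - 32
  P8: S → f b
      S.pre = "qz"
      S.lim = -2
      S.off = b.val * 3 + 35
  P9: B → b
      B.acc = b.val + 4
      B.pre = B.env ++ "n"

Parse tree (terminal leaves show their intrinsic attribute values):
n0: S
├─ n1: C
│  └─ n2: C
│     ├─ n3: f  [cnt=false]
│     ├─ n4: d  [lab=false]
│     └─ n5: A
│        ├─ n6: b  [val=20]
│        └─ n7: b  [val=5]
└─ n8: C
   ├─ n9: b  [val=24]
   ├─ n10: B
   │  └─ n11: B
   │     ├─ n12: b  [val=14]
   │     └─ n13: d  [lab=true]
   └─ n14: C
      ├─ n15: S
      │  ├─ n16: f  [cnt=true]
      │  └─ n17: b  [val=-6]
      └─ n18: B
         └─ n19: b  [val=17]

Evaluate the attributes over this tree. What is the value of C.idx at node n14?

1. n1.off = 30  [30]
2. n1.idx = "nz"  ["nz"]
3. n2.off = -1  [C₀.off * 3 - 91]
4. n2.idx = "nzq"  [C₀.idx ++ "q"]
5. n3.cnt = false  [terminal]
6. n4.lab = false  [terminal]
7. n5.hot = false  [false]
8. n5.mk = 23  [C.off * -2 + 21]
9. n6.val = 20  [terminal]
10. n7.val = 5  [terminal]
11. n5.wid = -8  [b₀.val + A.mk - 51]
12. n2.acc = 13  [A.wid + 21]
13. n1.acc = 6  [C₀.off * 3 - 84]
14. n8.off = -9  [C₀.acc - 15]
15. n8.idx = "pr"  ["pr"]
16. n9.val = 24  [terminal]
17. n10.env = "rw"  ["rw"]
18. n11.env = "rwx"  [B₀.env ++ "x"]
19. n12.val = 14  [terminal]
20. n13.lab = true  [terminal]
21. n11.acc = -9  [-9]
22. n11.pre = "prwx"  ["p" ++ B.env]
23. n10.acc = 8  [B₁.acc + 17]
24. n10.pre = "prwxq"  [B₁.pre ++ "q"]
25. n14.off = 19  [b.val + C₀.off + 4]
26. n14.idx = "prwxqp"  [B.pre ++ "p"]
27. n16.cnt = true  [terminal]
28. n17.val = -6  [terminal]
29. n15.pre = "qz"  ["qz"]
30. n15.lim = -2  [-2]
31. n15.off = 17  [b.val * 3 + 35]
32. n18.env = "qzy"  [S.pre ++ "y"]
33. n19.val = 17  [terminal]
34. n18.acc = 21  [b.val + 4]
35. n18.pre = "qzyn"  [B.env ++ "n"]
36. n14.acc = 4  [S.off + C.off - 32]
37. n8.acc = 19  [B.acc + 11]
38. n0.pre = "vn"  ["vn"]
39. n0.lim = -5  [C₁.acc * -1 + 14]
40. n0.off = 14  [C₁.acc - 5]

"prwxqp"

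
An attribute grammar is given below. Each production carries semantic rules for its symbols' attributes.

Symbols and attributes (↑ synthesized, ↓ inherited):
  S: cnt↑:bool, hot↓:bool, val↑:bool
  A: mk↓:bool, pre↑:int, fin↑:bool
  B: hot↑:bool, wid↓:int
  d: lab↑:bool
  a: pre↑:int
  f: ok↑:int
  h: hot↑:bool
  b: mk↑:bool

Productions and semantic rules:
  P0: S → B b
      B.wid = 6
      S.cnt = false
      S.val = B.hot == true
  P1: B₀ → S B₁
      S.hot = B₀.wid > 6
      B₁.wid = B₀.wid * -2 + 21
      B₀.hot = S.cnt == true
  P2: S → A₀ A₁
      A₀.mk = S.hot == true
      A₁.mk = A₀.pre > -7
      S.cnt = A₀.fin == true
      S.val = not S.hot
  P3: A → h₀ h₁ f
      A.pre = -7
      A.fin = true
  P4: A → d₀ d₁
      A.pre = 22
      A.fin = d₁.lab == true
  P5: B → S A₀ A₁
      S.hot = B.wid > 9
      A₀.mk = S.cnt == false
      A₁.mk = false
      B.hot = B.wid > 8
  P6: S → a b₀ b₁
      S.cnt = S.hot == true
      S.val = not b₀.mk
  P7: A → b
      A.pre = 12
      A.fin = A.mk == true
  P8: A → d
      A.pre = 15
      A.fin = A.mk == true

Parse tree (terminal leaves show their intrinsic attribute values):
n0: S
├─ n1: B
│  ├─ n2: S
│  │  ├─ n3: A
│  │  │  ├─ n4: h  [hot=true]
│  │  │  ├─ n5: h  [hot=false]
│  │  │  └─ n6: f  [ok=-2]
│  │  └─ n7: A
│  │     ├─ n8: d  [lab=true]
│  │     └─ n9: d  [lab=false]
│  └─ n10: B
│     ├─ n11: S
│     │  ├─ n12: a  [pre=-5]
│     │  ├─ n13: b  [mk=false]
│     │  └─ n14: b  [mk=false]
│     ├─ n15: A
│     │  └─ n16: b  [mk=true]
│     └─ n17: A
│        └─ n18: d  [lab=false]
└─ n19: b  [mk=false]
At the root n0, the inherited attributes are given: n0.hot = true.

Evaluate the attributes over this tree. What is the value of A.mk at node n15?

1. n0.hot = true  [given at root]
2. n1.wid = 6  [6]
3. n2.hot = false  [B₀.wid > 6]
4. n3.mk = false  [S.hot == true]
5. n4.hot = true  [terminal]
6. n5.hot = false  [terminal]
7. n6.ok = -2  [terminal]
8. n3.pre = -7  [-7]
9. n3.fin = true  [true]
10. n7.mk = false  [A₀.pre > -7]
11. n8.lab = true  [terminal]
12. n9.lab = false  [terminal]
13. n7.pre = 22  [22]
14. n7.fin = false  [d₁.lab == true]
15. n2.cnt = true  [A₀.fin == true]
16. n2.val = true  [not S.hot]
17. n10.wid = 9  [B₀.wid * -2 + 21]
18. n11.hot = false  [B.wid > 9]
19. n12.pre = -5  [terminal]
20. n13.mk = false  [terminal]
21. n14.mk = false  [terminal]
22. n11.cnt = false  [S.hot == true]
23. n11.val = true  [not b₀.mk]
24. n15.mk = true  [S.cnt == false]
25. n16.mk = true  [terminal]
26. n15.pre = 12  [12]
27. n15.fin = true  [A.mk == true]
28. n17.mk = false  [false]
29. n18.lab = false  [terminal]
30. n17.pre = 15  [15]
31. n17.fin = false  [A.mk == true]
32. n10.hot = true  [B.wid > 8]
33. n1.hot = true  [S.cnt == true]
34. n19.mk = false  [terminal]
35. n0.cnt = false  [false]
36. n0.val = true  [B.hot == true]

true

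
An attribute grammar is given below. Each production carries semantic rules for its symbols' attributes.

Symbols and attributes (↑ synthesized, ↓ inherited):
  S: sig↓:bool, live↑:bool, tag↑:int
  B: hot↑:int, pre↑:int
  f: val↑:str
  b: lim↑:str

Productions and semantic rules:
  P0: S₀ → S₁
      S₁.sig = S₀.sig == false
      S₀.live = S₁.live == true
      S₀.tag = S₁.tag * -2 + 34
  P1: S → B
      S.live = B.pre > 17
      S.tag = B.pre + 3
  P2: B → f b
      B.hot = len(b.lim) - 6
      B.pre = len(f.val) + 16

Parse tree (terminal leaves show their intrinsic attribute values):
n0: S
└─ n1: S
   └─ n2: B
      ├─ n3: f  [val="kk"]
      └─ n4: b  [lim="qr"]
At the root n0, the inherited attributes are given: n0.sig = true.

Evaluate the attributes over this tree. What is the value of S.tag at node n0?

1. n0.sig = true  [given at root]
2. n1.sig = false  [S₀.sig == false]
3. n3.val = "kk"  [terminal]
4. n4.lim = "qr"  [terminal]
5. n2.hot = -4  [len(b.lim) - 6]
6. n2.pre = 18  [len(f.val) + 16]
7. n1.live = true  [B.pre > 17]
8. n1.tag = 21  [B.pre + 3]
9. n0.live = true  [S₁.live == true]
10. n0.tag = -8  [S₁.tag * -2 + 34]

-8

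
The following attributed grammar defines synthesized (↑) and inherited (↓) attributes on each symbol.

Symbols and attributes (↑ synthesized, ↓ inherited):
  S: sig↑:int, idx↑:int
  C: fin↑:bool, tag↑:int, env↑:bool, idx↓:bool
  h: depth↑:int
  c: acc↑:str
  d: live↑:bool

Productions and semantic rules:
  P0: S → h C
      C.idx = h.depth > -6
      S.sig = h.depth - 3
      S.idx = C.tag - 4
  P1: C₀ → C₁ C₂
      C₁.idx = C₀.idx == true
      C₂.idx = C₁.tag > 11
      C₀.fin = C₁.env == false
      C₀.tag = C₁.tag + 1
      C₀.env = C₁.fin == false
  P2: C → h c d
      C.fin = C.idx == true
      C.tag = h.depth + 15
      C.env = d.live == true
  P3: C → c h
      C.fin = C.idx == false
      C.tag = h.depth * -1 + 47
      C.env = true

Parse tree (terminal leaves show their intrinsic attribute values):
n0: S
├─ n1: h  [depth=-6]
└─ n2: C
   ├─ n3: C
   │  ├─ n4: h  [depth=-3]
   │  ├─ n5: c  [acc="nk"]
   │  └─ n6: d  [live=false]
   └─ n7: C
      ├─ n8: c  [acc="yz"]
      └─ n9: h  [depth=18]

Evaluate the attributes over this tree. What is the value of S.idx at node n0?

1. n1.depth = -6  [terminal]
2. n2.idx = false  [h.depth > -6]
3. n3.idx = false  [C₀.idx == true]
4. n4.depth = -3  [terminal]
5. n5.acc = "nk"  [terminal]
6. n6.live = false  [terminal]
7. n3.fin = false  [C.idx == true]
8. n3.tag = 12  [h.depth + 15]
9. n3.env = false  [d.live == true]
10. n7.idx = true  [C₁.tag > 11]
11. n8.acc = "yz"  [terminal]
12. n9.depth = 18  [terminal]
13. n7.fin = false  [C.idx == false]
14. n7.tag = 29  [h.depth * -1 + 47]
15. n7.env = true  [true]
16. n2.fin = true  [C₁.env == false]
17. n2.tag = 13  [C₁.tag + 1]
18. n2.env = true  [C₁.fin == false]
19. n0.sig = -9  [h.depth - 3]
20. n0.idx = 9  [C.tag - 4]

9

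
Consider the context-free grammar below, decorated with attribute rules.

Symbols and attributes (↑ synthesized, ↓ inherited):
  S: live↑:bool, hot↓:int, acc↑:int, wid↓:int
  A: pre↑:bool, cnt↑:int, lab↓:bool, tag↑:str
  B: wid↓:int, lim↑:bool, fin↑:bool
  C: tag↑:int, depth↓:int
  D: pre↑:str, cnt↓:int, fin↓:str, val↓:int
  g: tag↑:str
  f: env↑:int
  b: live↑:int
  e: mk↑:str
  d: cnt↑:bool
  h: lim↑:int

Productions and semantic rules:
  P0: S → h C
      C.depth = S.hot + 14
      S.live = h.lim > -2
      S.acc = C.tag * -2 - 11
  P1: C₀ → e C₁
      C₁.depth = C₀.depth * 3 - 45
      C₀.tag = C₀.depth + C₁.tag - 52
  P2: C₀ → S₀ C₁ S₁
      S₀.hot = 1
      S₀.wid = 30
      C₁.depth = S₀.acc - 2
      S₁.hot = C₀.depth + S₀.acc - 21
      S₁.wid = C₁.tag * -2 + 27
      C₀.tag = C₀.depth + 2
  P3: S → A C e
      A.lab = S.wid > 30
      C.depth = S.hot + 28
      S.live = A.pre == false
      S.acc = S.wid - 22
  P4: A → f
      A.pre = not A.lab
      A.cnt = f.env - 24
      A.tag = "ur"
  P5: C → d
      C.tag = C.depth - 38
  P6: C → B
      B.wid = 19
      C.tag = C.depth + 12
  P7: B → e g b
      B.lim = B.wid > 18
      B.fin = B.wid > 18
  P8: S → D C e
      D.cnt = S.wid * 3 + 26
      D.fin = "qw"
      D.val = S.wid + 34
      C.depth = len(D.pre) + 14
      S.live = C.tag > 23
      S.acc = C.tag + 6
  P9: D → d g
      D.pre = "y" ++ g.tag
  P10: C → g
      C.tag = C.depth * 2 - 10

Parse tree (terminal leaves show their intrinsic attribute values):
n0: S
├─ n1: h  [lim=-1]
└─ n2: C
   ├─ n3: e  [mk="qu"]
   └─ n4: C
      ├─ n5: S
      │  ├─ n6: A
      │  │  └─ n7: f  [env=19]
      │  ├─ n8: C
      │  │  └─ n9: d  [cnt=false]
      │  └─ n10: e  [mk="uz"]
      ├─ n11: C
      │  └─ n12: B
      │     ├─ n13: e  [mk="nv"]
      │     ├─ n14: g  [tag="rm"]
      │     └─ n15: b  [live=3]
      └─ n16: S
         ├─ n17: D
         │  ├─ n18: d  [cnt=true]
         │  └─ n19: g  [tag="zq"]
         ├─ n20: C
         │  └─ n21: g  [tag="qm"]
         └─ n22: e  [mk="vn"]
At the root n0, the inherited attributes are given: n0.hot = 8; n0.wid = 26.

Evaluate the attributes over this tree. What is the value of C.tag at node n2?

1. n0.hot = 8  [given at root]
2. n0.wid = 26  [given at root]
3. n1.lim = -1  [terminal]
4. n2.depth = 22  [S.hot + 14]
5. n3.mk = "qu"  [terminal]
6. n4.depth = 21  [C₀.depth * 3 - 45]
7. n5.hot = 1  [1]
8. n5.wid = 30  [30]
9. n6.lab = false  [S.wid > 30]
10. n7.env = 19  [terminal]
11. n6.pre = true  [not A.lab]
12. n6.cnt = -5  [f.env - 24]
13. n6.tag = "ur"  ["ur"]
14. n8.depth = 29  [S.hot + 28]
15. n9.cnt = false  [terminal]
16. n8.tag = -9  [C.depth - 38]
17. n10.mk = "uz"  [terminal]
18. n5.live = false  [A.pre == false]
19. n5.acc = 8  [S.wid - 22]
20. n11.depth = 6  [S₀.acc - 2]
21. n12.wid = 19  [19]
22. n13.mk = "nv"  [terminal]
23. n14.tag = "rm"  [terminal]
24. n15.live = 3  [terminal]
25. n12.lim = true  [B.wid > 18]
26. n12.fin = true  [B.wid > 18]
27. n11.tag = 18  [C.depth + 12]
28. n16.hot = 8  [C₀.depth + S₀.acc - 21]
29. n16.wid = -9  [C₁.tag * -2 + 27]
30. n17.cnt = -1  [S.wid * 3 + 26]
31. n17.fin = "qw"  ["qw"]
32. n17.val = 25  [S.wid + 34]
33. n18.cnt = true  [terminal]
34. n19.tag = "zq"  [terminal]
35. n17.pre = "yzq"  ["y" ++ g.tag]
36. n20.depth = 17  [len(D.pre) + 14]
37. n21.tag = "qm"  [terminal]
38. n20.tag = 24  [C.depth * 2 - 10]
39. n22.mk = "vn"  [terminal]
40. n16.live = true  [C.tag > 23]
41. n16.acc = 30  [C.tag + 6]
42. n4.tag = 23  [C₀.depth + 2]
43. n2.tag = -7  [C₀.depth + C₁.tag - 52]
44. n0.live = true  [h.lim > -2]
45. n0.acc = 3  [C.tag * -2 - 11]

-7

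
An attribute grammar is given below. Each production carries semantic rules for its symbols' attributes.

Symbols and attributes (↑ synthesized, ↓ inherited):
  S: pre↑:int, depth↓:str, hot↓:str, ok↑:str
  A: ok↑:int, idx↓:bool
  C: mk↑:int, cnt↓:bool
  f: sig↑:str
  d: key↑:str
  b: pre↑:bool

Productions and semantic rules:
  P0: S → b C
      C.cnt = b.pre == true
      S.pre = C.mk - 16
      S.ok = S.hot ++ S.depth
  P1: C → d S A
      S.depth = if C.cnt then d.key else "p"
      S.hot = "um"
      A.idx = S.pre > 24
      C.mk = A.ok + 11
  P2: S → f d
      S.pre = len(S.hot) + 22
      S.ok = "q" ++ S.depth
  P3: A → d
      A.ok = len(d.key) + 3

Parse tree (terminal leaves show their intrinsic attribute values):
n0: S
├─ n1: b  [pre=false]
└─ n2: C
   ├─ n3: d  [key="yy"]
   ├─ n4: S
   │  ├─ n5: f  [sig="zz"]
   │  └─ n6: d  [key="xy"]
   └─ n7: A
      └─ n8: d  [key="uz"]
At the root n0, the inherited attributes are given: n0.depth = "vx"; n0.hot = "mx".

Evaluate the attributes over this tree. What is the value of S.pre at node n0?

0

1. n0.depth = "vx"  [given at root]
2. n0.hot = "mx"  [given at root]
3. n1.pre = false  [terminal]
4. n2.cnt = false  [b.pre == true]
5. n3.key = "yy"  [terminal]
6. n4.depth = "p"  [if C.cnt then d.key else "p"]
7. n4.hot = "um"  ["um"]
8. n5.sig = "zz"  [terminal]
9. n6.key = "xy"  [terminal]
10. n4.pre = 24  [len(S.hot) + 22]
11. n4.ok = "qp"  ["q" ++ S.depth]
12. n7.idx = false  [S.pre > 24]
13. n8.key = "uz"  [terminal]
14. n7.ok = 5  [len(d.key) + 3]
15. n2.mk = 16  [A.ok + 11]
16. n0.pre = 0  [C.mk - 16]
17. n0.ok = "mxvx"  [S.hot ++ S.depth]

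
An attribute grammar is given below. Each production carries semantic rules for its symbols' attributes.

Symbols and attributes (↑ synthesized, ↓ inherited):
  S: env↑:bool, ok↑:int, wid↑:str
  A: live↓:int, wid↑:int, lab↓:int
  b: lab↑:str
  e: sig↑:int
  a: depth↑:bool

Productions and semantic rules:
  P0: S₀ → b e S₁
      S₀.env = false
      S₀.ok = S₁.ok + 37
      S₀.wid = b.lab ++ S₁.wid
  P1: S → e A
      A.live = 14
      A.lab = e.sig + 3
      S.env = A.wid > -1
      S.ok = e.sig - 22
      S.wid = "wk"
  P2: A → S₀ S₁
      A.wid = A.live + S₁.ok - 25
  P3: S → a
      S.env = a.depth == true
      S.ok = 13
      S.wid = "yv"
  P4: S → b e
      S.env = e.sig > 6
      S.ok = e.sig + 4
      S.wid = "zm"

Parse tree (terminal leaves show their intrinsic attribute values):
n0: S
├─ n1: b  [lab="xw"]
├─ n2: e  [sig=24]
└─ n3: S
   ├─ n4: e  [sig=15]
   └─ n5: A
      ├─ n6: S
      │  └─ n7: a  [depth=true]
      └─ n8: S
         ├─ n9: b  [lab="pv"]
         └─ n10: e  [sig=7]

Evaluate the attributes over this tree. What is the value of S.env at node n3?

true

1. n1.lab = "xw"  [terminal]
2. n2.sig = 24  [terminal]
3. n4.sig = 15  [terminal]
4. n5.live = 14  [14]
5. n5.lab = 18  [e.sig + 3]
6. n7.depth = true  [terminal]
7. n6.env = true  [a.depth == true]
8. n6.ok = 13  [13]
9. n6.wid = "yv"  ["yv"]
10. n9.lab = "pv"  [terminal]
11. n10.sig = 7  [terminal]
12. n8.env = true  [e.sig > 6]
13. n8.ok = 11  [e.sig + 4]
14. n8.wid = "zm"  ["zm"]
15. n5.wid = 0  [A.live + S₁.ok - 25]
16. n3.env = true  [A.wid > -1]
17. n3.ok = -7  [e.sig - 22]
18. n3.wid = "wk"  ["wk"]
19. n0.env = false  [false]
20. n0.ok = 30  [S₁.ok + 37]
21. n0.wid = "xwwk"  [b.lab ++ S₁.wid]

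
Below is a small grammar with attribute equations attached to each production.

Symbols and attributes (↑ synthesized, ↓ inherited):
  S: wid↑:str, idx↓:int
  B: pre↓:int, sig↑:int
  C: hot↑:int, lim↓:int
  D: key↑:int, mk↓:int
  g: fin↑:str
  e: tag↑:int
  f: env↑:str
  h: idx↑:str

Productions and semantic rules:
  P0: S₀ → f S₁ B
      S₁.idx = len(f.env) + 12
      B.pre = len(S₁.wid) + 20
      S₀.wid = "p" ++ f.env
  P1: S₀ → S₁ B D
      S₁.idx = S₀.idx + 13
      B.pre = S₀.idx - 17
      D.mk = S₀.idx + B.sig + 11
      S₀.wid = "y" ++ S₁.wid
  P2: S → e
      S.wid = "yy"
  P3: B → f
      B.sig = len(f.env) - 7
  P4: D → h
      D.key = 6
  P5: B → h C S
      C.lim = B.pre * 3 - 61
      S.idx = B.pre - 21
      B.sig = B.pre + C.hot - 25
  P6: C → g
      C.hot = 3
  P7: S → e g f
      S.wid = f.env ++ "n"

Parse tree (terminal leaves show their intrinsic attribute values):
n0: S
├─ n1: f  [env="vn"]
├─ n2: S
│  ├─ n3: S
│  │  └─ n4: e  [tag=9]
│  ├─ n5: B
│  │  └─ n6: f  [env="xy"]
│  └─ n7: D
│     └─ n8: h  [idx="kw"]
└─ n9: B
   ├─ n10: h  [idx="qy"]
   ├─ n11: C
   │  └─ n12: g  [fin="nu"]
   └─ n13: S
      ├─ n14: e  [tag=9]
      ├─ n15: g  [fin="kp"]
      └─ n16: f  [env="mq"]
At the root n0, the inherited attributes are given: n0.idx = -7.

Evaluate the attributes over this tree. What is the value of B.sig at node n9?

1

1. n0.idx = -7  [given at root]
2. n1.env = "vn"  [terminal]
3. n2.idx = 14  [len(f.env) + 12]
4. n3.idx = 27  [S₀.idx + 13]
5. n4.tag = 9  [terminal]
6. n3.wid = "yy"  ["yy"]
7. n5.pre = -3  [S₀.idx - 17]
8. n6.env = "xy"  [terminal]
9. n5.sig = -5  [len(f.env) - 7]
10. n7.mk = 20  [S₀.idx + B.sig + 11]
11. n8.idx = "kw"  [terminal]
12. n7.key = 6  [6]
13. n2.wid = "yyy"  ["y" ++ S₁.wid]
14. n9.pre = 23  [len(S₁.wid) + 20]
15. n10.idx = "qy"  [terminal]
16. n11.lim = 8  [B.pre * 3 - 61]
17. n12.fin = "nu"  [terminal]
18. n11.hot = 3  [3]
19. n13.idx = 2  [B.pre - 21]
20. n14.tag = 9  [terminal]
21. n15.fin = "kp"  [terminal]
22. n16.env = "mq"  [terminal]
23. n13.wid = "mqn"  [f.env ++ "n"]
24. n9.sig = 1  [B.pre + C.hot - 25]
25. n0.wid = "pvn"  ["p" ++ f.env]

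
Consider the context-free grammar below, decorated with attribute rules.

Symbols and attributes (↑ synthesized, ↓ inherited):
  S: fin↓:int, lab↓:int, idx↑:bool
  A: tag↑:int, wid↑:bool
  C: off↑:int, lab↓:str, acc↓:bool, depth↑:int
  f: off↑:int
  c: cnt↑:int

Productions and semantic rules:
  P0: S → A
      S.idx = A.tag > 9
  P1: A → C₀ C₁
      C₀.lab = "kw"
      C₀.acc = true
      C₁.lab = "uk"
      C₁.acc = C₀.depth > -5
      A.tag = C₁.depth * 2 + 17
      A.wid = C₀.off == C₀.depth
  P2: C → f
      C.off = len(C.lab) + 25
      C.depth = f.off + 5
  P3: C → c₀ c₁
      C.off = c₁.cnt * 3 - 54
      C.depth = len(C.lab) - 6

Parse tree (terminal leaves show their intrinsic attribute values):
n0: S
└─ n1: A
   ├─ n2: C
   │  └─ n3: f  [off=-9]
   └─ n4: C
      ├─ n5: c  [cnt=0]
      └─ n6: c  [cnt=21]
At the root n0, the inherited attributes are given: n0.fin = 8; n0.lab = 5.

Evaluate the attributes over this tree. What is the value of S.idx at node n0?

1. n0.fin = 8  [given at root]
2. n0.lab = 5  [given at root]
3. n2.lab = "kw"  ["kw"]
4. n2.acc = true  [true]
5. n3.off = -9  [terminal]
6. n2.off = 27  [len(C.lab) + 25]
7. n2.depth = -4  [f.off + 5]
8. n4.lab = "uk"  ["uk"]
9. n4.acc = true  [C₀.depth > -5]
10. n5.cnt = 0  [terminal]
11. n6.cnt = 21  [terminal]
12. n4.off = 9  [c₁.cnt * 3 - 54]
13. n4.depth = -4  [len(C.lab) - 6]
14. n1.tag = 9  [C₁.depth * 2 + 17]
15. n1.wid = false  [C₀.off == C₀.depth]
16. n0.idx = false  [A.tag > 9]

false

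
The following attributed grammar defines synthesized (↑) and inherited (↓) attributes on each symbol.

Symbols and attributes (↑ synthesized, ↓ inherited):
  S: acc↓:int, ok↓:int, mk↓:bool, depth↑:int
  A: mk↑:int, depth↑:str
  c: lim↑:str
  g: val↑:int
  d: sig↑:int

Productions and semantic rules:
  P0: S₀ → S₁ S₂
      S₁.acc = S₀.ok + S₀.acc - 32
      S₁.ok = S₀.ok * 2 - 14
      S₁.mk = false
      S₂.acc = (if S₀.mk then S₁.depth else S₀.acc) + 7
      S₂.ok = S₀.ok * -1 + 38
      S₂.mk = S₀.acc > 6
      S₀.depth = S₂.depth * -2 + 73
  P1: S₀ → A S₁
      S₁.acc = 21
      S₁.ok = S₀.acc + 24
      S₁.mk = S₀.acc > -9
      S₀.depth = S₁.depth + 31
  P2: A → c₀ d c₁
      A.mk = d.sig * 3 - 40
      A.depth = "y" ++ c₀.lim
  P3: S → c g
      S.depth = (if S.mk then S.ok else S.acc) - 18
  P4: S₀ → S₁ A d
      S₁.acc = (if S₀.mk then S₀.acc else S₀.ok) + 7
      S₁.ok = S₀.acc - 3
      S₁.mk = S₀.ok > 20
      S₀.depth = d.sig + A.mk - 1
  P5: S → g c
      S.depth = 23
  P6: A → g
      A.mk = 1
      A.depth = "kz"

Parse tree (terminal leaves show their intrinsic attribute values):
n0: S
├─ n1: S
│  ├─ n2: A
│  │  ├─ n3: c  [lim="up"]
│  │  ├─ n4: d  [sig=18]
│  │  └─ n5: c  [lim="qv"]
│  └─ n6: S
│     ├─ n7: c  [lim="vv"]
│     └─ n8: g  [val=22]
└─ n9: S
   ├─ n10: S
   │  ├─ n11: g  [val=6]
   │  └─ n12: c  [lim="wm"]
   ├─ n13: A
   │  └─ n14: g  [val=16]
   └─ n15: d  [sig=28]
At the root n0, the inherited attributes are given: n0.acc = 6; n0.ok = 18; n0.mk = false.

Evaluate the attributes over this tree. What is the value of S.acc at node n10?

27

1. n0.acc = 6  [given at root]
2. n0.ok = 18  [given at root]
3. n0.mk = false  [given at root]
4. n1.acc = -8  [S₀.ok + S₀.acc - 32]
5. n1.ok = 22  [S₀.ok * 2 - 14]
6. n1.mk = false  [false]
7. n3.lim = "up"  [terminal]
8. n4.sig = 18  [terminal]
9. n5.lim = "qv"  [terminal]
10. n2.mk = 14  [d.sig * 3 - 40]
11. n2.depth = "yup"  ["y" ++ c₀.lim]
12. n6.acc = 21  [21]
13. n6.ok = 16  [S₀.acc + 24]
14. n6.mk = true  [S₀.acc > -9]
15. n7.lim = "vv"  [terminal]
16. n8.val = 22  [terminal]
17. n6.depth = -2  [(if S.mk then S.ok else S.acc) - 18]
18. n1.depth = 29  [S₁.depth + 31]
19. n9.acc = 13  [(if S₀.mk then S₁.depth else S₀.acc) + 7]
20. n9.ok = 20  [S₀.ok * -1 + 38]
21. n9.mk = false  [S₀.acc > 6]
22. n10.acc = 27  [(if S₀.mk then S₀.acc else S₀.ok) + 7]
23. n10.ok = 10  [S₀.acc - 3]
24. n10.mk = false  [S₀.ok > 20]
25. n11.val = 6  [terminal]
26. n12.lim = "wm"  [terminal]
27. n10.depth = 23  [23]
28. n14.val = 16  [terminal]
29. n13.mk = 1  [1]
30. n13.depth = "kz"  ["kz"]
31. n15.sig = 28  [terminal]
32. n9.depth = 28  [d.sig + A.mk - 1]
33. n0.depth = 17  [S₂.depth * -2 + 73]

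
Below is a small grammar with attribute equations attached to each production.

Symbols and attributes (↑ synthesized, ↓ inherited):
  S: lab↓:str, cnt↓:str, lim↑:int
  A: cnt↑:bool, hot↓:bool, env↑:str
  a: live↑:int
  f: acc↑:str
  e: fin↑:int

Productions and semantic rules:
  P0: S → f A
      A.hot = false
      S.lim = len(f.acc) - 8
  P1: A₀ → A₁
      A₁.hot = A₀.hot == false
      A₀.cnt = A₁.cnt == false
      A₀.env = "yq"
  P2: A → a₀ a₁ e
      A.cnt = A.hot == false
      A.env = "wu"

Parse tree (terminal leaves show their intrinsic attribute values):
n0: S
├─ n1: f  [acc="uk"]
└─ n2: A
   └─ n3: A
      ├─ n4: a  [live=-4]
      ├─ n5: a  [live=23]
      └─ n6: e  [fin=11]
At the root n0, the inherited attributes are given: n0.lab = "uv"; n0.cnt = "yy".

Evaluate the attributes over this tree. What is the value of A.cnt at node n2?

true

1. n0.lab = "uv"  [given at root]
2. n0.cnt = "yy"  [given at root]
3. n1.acc = "uk"  [terminal]
4. n2.hot = false  [false]
5. n3.hot = true  [A₀.hot == false]
6. n4.live = -4  [terminal]
7. n5.live = 23  [terminal]
8. n6.fin = 11  [terminal]
9. n3.cnt = false  [A.hot == false]
10. n3.env = "wu"  ["wu"]
11. n2.cnt = true  [A₁.cnt == false]
12. n2.env = "yq"  ["yq"]
13. n0.lim = -6  [len(f.acc) - 8]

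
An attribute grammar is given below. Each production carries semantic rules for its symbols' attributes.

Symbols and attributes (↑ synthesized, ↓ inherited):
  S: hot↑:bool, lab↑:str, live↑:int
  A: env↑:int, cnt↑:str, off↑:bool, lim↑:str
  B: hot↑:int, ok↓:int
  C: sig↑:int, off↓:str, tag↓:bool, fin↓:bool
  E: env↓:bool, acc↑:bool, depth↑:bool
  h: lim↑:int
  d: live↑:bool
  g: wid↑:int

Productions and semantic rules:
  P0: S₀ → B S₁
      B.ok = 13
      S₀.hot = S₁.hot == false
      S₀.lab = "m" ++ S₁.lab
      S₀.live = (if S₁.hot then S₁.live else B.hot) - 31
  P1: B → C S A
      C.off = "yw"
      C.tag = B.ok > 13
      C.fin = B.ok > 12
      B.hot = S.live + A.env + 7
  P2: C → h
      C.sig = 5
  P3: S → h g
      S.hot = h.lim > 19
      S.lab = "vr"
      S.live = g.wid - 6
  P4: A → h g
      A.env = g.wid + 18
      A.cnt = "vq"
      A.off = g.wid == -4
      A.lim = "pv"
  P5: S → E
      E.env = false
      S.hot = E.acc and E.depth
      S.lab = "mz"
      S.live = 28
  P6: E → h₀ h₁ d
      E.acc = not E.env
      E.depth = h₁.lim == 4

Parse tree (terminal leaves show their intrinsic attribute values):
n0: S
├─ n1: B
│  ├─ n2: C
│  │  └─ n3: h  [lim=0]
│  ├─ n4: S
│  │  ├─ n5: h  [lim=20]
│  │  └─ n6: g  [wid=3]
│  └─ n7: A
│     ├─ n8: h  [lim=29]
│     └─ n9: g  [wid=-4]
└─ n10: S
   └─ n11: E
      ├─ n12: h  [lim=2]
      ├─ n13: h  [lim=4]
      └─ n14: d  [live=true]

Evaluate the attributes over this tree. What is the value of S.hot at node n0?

1. n1.ok = 13  [13]
2. n2.off = "yw"  ["yw"]
3. n2.tag = false  [B.ok > 13]
4. n2.fin = true  [B.ok > 12]
5. n3.lim = 0  [terminal]
6. n2.sig = 5  [5]
7. n5.lim = 20  [terminal]
8. n6.wid = 3  [terminal]
9. n4.hot = true  [h.lim > 19]
10. n4.lab = "vr"  ["vr"]
11. n4.live = -3  [g.wid - 6]
12. n8.lim = 29  [terminal]
13. n9.wid = -4  [terminal]
14. n7.env = 14  [g.wid + 18]
15. n7.cnt = "vq"  ["vq"]
16. n7.off = true  [g.wid == -4]
17. n7.lim = "pv"  ["pv"]
18. n1.hot = 18  [S.live + A.env + 7]
19. n11.env = false  [false]
20. n12.lim = 2  [terminal]
21. n13.lim = 4  [terminal]
22. n14.live = true  [terminal]
23. n11.acc = true  [not E.env]
24. n11.depth = true  [h₁.lim == 4]
25. n10.hot = true  [E.acc and E.depth]
26. n10.lab = "mz"  ["mz"]
27. n10.live = 28  [28]
28. n0.hot = false  [S₁.hot == false]
29. n0.lab = "mmz"  ["m" ++ S₁.lab]
30. n0.live = -3  [(if S₁.hot then S₁.live else B.hot) - 31]

false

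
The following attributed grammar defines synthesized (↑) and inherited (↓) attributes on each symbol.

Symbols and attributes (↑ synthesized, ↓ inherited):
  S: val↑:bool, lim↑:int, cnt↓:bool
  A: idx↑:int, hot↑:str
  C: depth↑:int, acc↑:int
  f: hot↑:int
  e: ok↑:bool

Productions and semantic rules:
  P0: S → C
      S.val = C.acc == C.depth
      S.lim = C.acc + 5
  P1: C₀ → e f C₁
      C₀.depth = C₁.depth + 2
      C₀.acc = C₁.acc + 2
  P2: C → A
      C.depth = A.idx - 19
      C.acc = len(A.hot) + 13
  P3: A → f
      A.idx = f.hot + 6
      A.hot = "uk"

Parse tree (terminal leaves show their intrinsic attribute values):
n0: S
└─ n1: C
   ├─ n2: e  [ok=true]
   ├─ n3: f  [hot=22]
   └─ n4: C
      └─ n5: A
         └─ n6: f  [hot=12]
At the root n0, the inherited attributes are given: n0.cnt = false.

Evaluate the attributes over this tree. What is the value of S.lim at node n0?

1. n0.cnt = false  [given at root]
2. n2.ok = true  [terminal]
3. n3.hot = 22  [terminal]
4. n6.hot = 12  [terminal]
5. n5.idx = 18  [f.hot + 6]
6. n5.hot = "uk"  ["uk"]
7. n4.depth = -1  [A.idx - 19]
8. n4.acc = 15  [len(A.hot) + 13]
9. n1.depth = 1  [C₁.depth + 2]
10. n1.acc = 17  [C₁.acc + 2]
11. n0.val = false  [C.acc == C.depth]
12. n0.lim = 22  [C.acc + 5]

22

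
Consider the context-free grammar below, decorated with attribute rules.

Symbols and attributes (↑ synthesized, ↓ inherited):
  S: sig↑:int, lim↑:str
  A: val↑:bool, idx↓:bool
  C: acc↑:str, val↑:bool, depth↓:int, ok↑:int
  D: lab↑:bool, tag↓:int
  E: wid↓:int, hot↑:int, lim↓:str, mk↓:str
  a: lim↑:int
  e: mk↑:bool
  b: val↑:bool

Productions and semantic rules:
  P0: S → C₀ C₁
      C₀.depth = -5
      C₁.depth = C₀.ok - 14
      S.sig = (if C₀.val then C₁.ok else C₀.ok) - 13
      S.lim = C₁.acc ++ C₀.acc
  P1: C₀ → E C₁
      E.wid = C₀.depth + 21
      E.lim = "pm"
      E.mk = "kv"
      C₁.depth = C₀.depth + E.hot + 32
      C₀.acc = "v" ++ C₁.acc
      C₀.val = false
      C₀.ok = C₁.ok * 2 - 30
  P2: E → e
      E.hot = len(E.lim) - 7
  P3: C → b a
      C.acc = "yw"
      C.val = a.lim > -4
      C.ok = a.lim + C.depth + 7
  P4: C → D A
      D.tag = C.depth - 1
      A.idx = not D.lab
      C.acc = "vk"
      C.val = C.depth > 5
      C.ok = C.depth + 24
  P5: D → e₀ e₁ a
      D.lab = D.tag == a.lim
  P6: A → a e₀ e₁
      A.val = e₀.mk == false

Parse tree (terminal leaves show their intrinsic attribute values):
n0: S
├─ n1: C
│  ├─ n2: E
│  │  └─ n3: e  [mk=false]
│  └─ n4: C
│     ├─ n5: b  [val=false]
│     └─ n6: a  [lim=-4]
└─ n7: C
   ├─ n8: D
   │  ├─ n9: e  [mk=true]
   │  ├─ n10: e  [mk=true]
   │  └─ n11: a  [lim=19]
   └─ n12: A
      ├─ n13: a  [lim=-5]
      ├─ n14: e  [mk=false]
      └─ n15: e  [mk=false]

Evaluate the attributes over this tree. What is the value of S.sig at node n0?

7

1. n1.depth = -5  [-5]
2. n2.wid = 16  [C₀.depth + 21]
3. n2.lim = "pm"  ["pm"]
4. n2.mk = "kv"  ["kv"]
5. n3.mk = false  [terminal]
6. n2.hot = -5  [len(E.lim) - 7]
7. n4.depth = 22  [C₀.depth + E.hot + 32]
8. n5.val = false  [terminal]
9. n6.lim = -4  [terminal]
10. n4.acc = "yw"  ["yw"]
11. n4.val = false  [a.lim > -4]
12. n4.ok = 25  [a.lim + C.depth + 7]
13. n1.acc = "vyw"  ["v" ++ C₁.acc]
14. n1.val = false  [false]
15. n1.ok = 20  [C₁.ok * 2 - 30]
16. n7.depth = 6  [C₀.ok - 14]
17. n8.tag = 5  [C.depth - 1]
18. n9.mk = true  [terminal]
19. n10.mk = true  [terminal]
20. n11.lim = 19  [terminal]
21. n8.lab = false  [D.tag == a.lim]
22. n12.idx = true  [not D.lab]
23. n13.lim = -5  [terminal]
24. n14.mk = false  [terminal]
25. n15.mk = false  [terminal]
26. n12.val = true  [e₀.mk == false]
27. n7.acc = "vk"  ["vk"]
28. n7.val = true  [C.depth > 5]
29. n7.ok = 30  [C.depth + 24]
30. n0.sig = 7  [(if C₀.val then C₁.ok else C₀.ok) - 13]
31. n0.lim = "vkvyw"  [C₁.acc ++ C₀.acc]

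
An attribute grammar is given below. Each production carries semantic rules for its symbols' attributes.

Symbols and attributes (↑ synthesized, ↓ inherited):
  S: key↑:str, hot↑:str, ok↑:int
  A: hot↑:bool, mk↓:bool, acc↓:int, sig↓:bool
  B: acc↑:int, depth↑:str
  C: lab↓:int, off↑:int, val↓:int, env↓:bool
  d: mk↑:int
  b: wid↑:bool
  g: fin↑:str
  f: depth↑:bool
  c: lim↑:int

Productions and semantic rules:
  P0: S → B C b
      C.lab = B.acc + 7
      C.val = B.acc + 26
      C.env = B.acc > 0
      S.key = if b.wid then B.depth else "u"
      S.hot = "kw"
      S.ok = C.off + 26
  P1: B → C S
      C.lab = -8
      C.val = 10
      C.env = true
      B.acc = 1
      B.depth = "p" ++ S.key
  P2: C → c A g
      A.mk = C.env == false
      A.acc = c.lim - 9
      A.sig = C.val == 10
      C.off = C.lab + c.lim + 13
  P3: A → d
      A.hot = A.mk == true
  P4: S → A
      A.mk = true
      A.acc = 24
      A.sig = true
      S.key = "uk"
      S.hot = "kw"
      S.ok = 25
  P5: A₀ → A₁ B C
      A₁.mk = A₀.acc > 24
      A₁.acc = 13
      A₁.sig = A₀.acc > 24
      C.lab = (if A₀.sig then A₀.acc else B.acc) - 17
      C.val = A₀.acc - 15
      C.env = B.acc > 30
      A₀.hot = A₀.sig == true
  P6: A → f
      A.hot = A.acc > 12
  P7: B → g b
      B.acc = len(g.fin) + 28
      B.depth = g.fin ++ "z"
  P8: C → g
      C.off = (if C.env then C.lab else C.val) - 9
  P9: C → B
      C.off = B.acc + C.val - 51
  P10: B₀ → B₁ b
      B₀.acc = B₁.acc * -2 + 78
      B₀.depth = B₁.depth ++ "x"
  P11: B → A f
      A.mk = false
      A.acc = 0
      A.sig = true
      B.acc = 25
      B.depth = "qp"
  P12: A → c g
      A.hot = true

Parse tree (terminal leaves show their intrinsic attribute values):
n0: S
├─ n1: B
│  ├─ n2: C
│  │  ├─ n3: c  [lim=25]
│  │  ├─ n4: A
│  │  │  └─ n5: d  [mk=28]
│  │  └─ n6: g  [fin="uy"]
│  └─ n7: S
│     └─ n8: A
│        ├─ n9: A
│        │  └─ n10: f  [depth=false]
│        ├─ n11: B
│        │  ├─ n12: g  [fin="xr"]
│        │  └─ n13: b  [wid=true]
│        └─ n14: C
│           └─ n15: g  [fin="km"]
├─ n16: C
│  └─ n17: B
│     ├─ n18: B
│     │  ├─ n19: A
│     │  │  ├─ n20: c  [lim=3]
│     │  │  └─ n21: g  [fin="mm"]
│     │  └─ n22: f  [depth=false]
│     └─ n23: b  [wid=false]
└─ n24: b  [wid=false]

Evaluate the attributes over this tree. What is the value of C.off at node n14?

0

1. n2.lab = -8  [-8]
2. n2.val = 10  [10]
3. n2.env = true  [true]
4. n3.lim = 25  [terminal]
5. n4.mk = false  [C.env == false]
6. n4.acc = 16  [c.lim - 9]
7. n4.sig = true  [C.val == 10]
8. n5.mk = 28  [terminal]
9. n4.hot = false  [A.mk == true]
10. n6.fin = "uy"  [terminal]
11. n2.off = 30  [C.lab + c.lim + 13]
12. n8.mk = true  [true]
13. n8.acc = 24  [24]
14. n8.sig = true  [true]
15. n9.mk = false  [A₀.acc > 24]
16. n9.acc = 13  [13]
17. n9.sig = false  [A₀.acc > 24]
18. n10.depth = false  [terminal]
19. n9.hot = true  [A.acc > 12]
20. n12.fin = "xr"  [terminal]
21. n13.wid = true  [terminal]
22. n11.acc = 30  [len(g.fin) + 28]
23. n11.depth = "xrz"  [g.fin ++ "z"]
24. n14.lab = 7  [(if A₀.sig then A₀.acc else B.acc) - 17]
25. n14.val = 9  [A₀.acc - 15]
26. n14.env = false  [B.acc > 30]
27. n15.fin = "km"  [terminal]
28. n14.off = 0  [(if C.env then C.lab else C.val) - 9]
29. n8.hot = true  [A₀.sig == true]
30. n7.key = "uk"  ["uk"]
31. n7.hot = "kw"  ["kw"]
32. n7.ok = 25  [25]
33. n1.acc = 1  [1]
34. n1.depth = "puk"  ["p" ++ S.key]
35. n16.lab = 8  [B.acc + 7]
36. n16.val = 27  [B.acc + 26]
37. n16.env = true  [B.acc > 0]
38. n19.mk = false  [false]
39. n19.acc = 0  [0]
40. n19.sig = true  [true]
41. n20.lim = 3  [terminal]
42. n21.fin = "mm"  [terminal]
43. n19.hot = true  [true]
44. n22.depth = false  [terminal]
45. n18.acc = 25  [25]
46. n18.depth = "qp"  ["qp"]
47. n23.wid = false  [terminal]
48. n17.acc = 28  [B₁.acc * -2 + 78]
49. n17.depth = "qpx"  [B₁.depth ++ "x"]
50. n16.off = 4  [B.acc + C.val - 51]
51. n24.wid = false  [terminal]
52. n0.key = "u"  [if b.wid then B.depth else "u"]
53. n0.hot = "kw"  ["kw"]
54. n0.ok = 30  [C.off + 26]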